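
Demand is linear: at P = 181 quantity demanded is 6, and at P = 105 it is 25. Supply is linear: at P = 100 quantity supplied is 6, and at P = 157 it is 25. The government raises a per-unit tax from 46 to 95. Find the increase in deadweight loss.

Demand slope = (105 − 181)/(25 − 6) = −4, so P = 205 − 4Q.
Supply slope = (157 − 100)/(25 − 6) = 3, so P = 82 + 3Q.
Competitive equilibrium: 205 − 4Q = 82 + 3Q → Q* = 17.5714, P* = 134.7143.
For a per-unit tax t: ΔQ = t/7, so DWL = ½·t·(t/7) = t²/14.
At t = 46: DWL = 151.143. At t = 95: DWL = 644.643.
Increase = 644.643 − 151.143 = 493.50.

493.50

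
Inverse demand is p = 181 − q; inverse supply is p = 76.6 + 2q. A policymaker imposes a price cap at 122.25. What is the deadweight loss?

215.10

Competitive equilibrium: 181 − q = 76.6 + 2q → q* = 34.8, p* = 146.2.
At the ceiling p = 122.25, quantity supplied = (122.25 − 76.6)/2 = 22.825.
Willingness to pay at q' = 22.825: 181 − 1·22.825 = 158.175.
Δq = 34.8 − 22.825 = 11.975; wedge = 158.175 − 122.25 = 35.925.
The triangle = ½ × 11.975 × 35.925 = 215.10.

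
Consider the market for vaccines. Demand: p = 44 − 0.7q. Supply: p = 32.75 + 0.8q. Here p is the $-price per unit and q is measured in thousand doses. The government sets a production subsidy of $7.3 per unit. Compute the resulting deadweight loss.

Competitive equilibrium: 44 − 0.7q = 32.75 + 0.8q → q* = 7.5, p* = 38.75.
The subsidy lowers effective supply by 7.3: p = 25.45 + 0.8q.
New quantity: 44 − 0.7q = 25.45 + 0.8q → q' = 12.3667.
Overproduction Δq = 12.3667 − 7.5 = 4.8667; wedge = subsidy = 7.3.
Deadweight loss = ½ × 4.8667 × 7.3 = $17.76 thousand.

$17.76 thousand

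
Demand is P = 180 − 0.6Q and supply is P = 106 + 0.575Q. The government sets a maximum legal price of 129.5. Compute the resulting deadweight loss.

287.18

Competitive equilibrium: 180 − 0.6Q = 106 + 0.575Q → Q* = 62.9787, P* = 142.2128.
At the ceiling P = 129.5, quantity supplied = (129.5 − 106)/0.575 = 40.8696.
Willingness to pay at Q' = 40.8696: 180 − 0.6·40.8696 = 155.4782.
ΔQ = 62.9787 − 40.8696 = 22.1091; wedge = 155.4782 − 129.5 = 25.9782.
The triangle = ½ × 22.1091 × 25.9782 = 287.18.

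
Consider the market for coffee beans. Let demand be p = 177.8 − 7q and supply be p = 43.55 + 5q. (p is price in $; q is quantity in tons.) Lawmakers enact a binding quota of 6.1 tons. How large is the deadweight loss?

$155.30

Competitive equilibrium: 177.8 − 7q = 43.55 + 5q → q* = 11.1875, p* = 99.4875.
At q = 6.1: demand price = 177.8 − 7·6.1 = 135.1; supply price = 43.55 + 5·6.1 = 74.05.
Δq = 11.1875 − 6.1 = 5.0875; wedge = 135.1 − 74.05 = 61.05.
Welfare loss = ½ × 5.0875 × 61.05 = $155.30.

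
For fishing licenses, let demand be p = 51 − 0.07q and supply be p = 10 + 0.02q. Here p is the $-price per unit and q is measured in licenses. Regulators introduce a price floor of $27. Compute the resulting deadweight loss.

$571.54

Competitive equilibrium: 51 − 0.07q = 10 + 0.02q → q* = 455.5556, p* = 19.1111.
At the floor p = 27, quantity demanded = (51 − 27)/0.07 = 342.8571.
Sellers' marginal cost at q' = 342.8571: 10 + 0.02·342.8571 = 16.8571.
Δq = 455.5556 − 342.8571 = 112.6985; wedge = 27 − 16.8571 = 10.1429.
The triangle = ½ × 112.6985 × 10.1429 = $571.54.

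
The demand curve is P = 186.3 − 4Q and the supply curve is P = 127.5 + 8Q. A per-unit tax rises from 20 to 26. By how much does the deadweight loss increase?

11.50

Competitive equilibrium: 186.3 − 4Q = 127.5 + 8Q → Q* = 4.9, P* = 166.7.
For a per-unit tax t: ΔQ = t/12, so DWL = ½·t·(t/12) = t²/24.
At t = 20: DWL = 16.667. At t = 26: DWL = 28.167.
Increase = 28.167 − 16.667 = 11.50.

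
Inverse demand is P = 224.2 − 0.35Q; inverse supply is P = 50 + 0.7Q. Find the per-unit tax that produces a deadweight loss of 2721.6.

Competitive equilibrium: 224.2 − 0.35Q = 50 + 0.7Q → Q* = 165.9048, P* = 166.1333.
A tax t gives ΔQ = t/1.05 and wedge t, so DWL = t²/2.1.
t²/2.1 = 2721.6 → t² = 5715.36 → t = 75.6.

75.6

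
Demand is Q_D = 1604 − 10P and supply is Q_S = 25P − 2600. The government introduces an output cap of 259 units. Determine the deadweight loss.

1448.64

In inverse form: demand P = 160.4 − 0.1Q, supply P = 104 + 0.04Q.
Competitive equilibrium: 160.4 − 0.1Q = 104 + 0.04Q → Q* = 402.8571, P* = 120.1143.
At Q = 259: demand price = 160.4 − 0.1·259 = 134.5; supply price = 104 + 0.04·259 = 114.36.
ΔQ = 402.8571 − 259 = 143.8571; wedge = 134.5 − 114.36 = 20.14.
DWL = ½ × 143.8571 × 20.14 = 1448.64.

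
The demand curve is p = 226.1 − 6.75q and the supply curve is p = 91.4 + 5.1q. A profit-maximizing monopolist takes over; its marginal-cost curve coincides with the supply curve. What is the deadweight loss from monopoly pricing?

Competitive equilibrium: 226.1 − 6.75q = 91.4 + 5.1q → q* = 11.3671, p* = 149.3722.
Marginal revenue: MR = 226.1 − 13.5q. Set MR = MC: 226.1 − 13.5q = 91.4 + 5.1q → q_m = 7.2419.
Price p_m = 226.1 − 6.75·7.2419 = 177.2172; MC(q_m) = 91.4 + 5.1·7.2419 = 128.3337.
Competitive q* = 11.3671, so Δq = 4.1252; wedge = 177.2172 − 128.3337 = 48.8835.
The triangle = ½ × 4.1252 × 48.8835 = 100.83.

100.83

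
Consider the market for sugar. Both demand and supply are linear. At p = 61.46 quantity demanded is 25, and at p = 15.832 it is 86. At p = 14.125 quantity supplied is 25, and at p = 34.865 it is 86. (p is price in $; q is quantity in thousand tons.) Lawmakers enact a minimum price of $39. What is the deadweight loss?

$98.85 thousand

Demand slope = (15.832 − 61.46)/(86 − 25) = −0.748, so p = 80.16 − 0.748q.
Supply slope = (34.865 − 14.125)/(86 − 25) = 0.34, so p = 5.625 + 0.34q.
Competitive equilibrium: 80.16 − 0.748q = 5.625 + 0.34q → q* = 68.5064, p* = 28.9172.
At the floor p = 39, quantity demanded = (80.16 − 39)/0.748 = 55.0267.
Sellers' marginal cost at q' = 55.0267: 5.625 + 0.34·55.0267 = 24.3341.
Δq = 68.5064 − 55.0267 = 13.4797; wedge = 39 − 24.3341 = 14.6659.
Deadweight loss = ½ × 13.4797 × 14.6659 = $98.85 thousand.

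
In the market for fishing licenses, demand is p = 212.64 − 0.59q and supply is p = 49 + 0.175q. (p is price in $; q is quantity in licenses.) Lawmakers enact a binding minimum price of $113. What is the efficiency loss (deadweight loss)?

$775.50

Competitive equilibrium: 212.64 − 0.59q = 49 + 0.175q → q* = 213.9085, p* = 86.434.
At the floor p = 113, quantity demanded = (212.64 − 113)/0.59 = 168.8814.
Sellers' marginal cost at q' = 168.8814: 49 + 0.175·168.8814 = 78.5542.
Δq = 213.9085 − 168.8814 = 45.0271; wedge = 113 − 78.5542 = 34.4458.
Deadweight loss = ½ × 45.0271 × 34.4458 = $775.50.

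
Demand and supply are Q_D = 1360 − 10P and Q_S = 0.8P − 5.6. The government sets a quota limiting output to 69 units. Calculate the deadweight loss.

476.01

In inverse form: demand P = 136 − 0.1Q, supply P = 7 + 1.25Q.
Competitive equilibrium: 136 − 0.1Q = 7 + 1.25Q → Q* = 95.5556, P* = 126.4444.
At Q = 69: demand price = 136 − 0.1·69 = 129.1; supply price = 7 + 1.25·69 = 93.25.
ΔQ = 95.5556 − 69 = 26.5556; wedge = 129.1 − 93.25 = 35.85.
Deadweight loss = ½ × 26.5556 × 35.85 = 476.01.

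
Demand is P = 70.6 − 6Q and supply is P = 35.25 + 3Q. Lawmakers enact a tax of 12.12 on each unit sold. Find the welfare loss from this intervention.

8.16

Competitive equilibrium: 70.6 − 6Q = 35.25 + 3Q → Q* = 3.9278, P* = 47.0333.
With the tax, the buyer price exceeds the seller price by 12.12: (70.6 − 6Q) − (35.25 + 3Q) = 12.12 → Q' = 2.5811.
ΔQ = 3.9278 − 2.5811 = 1.3467; the wedge equals the tax, 12.12.
Welfare loss = ½ × 1.3467 × 12.12 = 8.16.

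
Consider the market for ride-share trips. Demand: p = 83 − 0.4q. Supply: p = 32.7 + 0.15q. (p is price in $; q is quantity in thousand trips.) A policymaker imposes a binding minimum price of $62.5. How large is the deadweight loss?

$444.51 thousand

Competitive equilibrium: 83 − 0.4q = 32.7 + 0.15q → q* = 91.4545, p* = 46.4182.
At the floor p = 62.5, quantity demanded = (83 − 62.5)/0.4 = 51.25.
Sellers' marginal cost at q' = 51.25: 32.7 + 0.15·51.25 = 40.3875.
Δq = 91.4545 − 51.25 = 40.2045; wedge = 62.5 − 40.3875 = 22.1125.
Welfare loss = ½ × 40.2045 × 22.1125 = $444.51 thousand.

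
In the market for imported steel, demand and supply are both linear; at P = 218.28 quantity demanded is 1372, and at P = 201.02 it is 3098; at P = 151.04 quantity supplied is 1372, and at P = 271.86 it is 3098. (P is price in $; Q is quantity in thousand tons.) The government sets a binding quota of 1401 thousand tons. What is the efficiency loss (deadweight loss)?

$26341.29 thousand

Demand slope = (201.02 − 218.28)/(3098 − 1372) = −0.01, so P = 232 − 0.01Q.
Supply slope = (271.86 − 151.04)/(3098 − 1372) = 0.07, so P = 55 + 0.07Q.
Competitive equilibrium: 232 − 0.01Q = 55 + 0.07Q → Q* = 2212.5, P* = 209.875.
At Q = 1401: demand price = 232 − 0.01·1401 = 217.99; supply price = 55 + 0.07·1401 = 153.07.
ΔQ = 2212.5 − 1401 = 811.5; wedge = 217.99 − 153.07 = 64.92.
Welfare loss = ½ × 811.5 × 64.92 = $26341.29 thousand.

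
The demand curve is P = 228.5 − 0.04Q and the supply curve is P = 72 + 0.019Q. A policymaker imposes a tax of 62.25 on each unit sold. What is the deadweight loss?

Competitive equilibrium: 228.5 − 0.04Q = 72 + 0.019Q → Q* = 2652.5424, P* = 122.3983.
With the tax, the buyer price exceeds the seller price by 62.25: (228.5 − 0.04Q) − (72 + 0.019Q) = 62.25 → Q' = 1597.4576.
ΔQ = 2652.5424 − 1597.4576 = 1055.0848; the wedge equals the tax, 62.25.
Welfare loss = ½ × 1055.0848 × 62.25 = 32839.51.

32839.51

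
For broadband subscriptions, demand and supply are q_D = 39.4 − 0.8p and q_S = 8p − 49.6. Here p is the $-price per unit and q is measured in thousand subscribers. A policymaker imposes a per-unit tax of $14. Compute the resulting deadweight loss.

In inverse form: demand p = 49.25 − 1.25q, supply p = 6.2 + 0.125q.
Competitive equilibrium: 49.25 − 1.25q = 6.2 + 0.125q → q* = 31.3091, p* = 10.1136.
With the tax, the buyer price exceeds the seller price by 14: (49.25 − 1.25q) − (6.2 + 0.125q) = 14 → q' = 21.1273.
Δq = 31.3091 − 21.1273 = 10.1818; the wedge equals the tax, 14.
Welfare loss = ½ × 10.1818 × 14 = $71.27 thousand.

$71.27 thousand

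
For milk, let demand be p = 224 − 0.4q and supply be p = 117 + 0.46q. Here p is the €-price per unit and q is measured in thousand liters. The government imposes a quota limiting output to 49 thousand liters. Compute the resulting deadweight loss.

€2445.83 thousand

Competitive equilibrium: 224 − 0.4q = 117 + 0.46q → q* = 124.4186, p* = 174.2326.
At q = 49: demand price = 224 − 0.4·49 = 204.4; supply price = 117 + 0.46·49 = 139.54.
Δq = 124.4186 − 49 = 75.4186; wedge = 204.4 − 139.54 = 64.86.
Deadweight loss = ½ × 75.4186 × 64.86 = €2445.83 thousand.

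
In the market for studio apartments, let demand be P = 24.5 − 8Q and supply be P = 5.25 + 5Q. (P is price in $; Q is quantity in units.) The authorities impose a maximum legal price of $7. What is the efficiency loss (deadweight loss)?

Competitive equilibrium: 24.5 − 8Q = 5.25 + 5Q → Q* = 1.4808, P* = 12.6538.
At the ceiling P = 7, quantity supplied = (7 − 5.25)/5 = 0.35.
Willingness to pay at Q' = 0.35: 24.5 − 8·0.35 = 21.7.
ΔQ = 1.4808 − 0.35 = 1.1308; wedge = 21.7 − 7 = 14.7.
The triangle = ½ × 1.1308 × 14.7 = $8.31.

$8.31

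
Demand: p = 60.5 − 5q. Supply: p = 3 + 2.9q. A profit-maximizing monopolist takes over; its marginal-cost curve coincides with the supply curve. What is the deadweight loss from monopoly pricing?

31.44

Competitive equilibrium: 60.5 − 5q = 3 + 2.9q → q* = 7.2785, p* = 24.1076.
Marginal revenue: MR = 60.5 − 10q. Set MR = MC: 60.5 − 10q = 3 + 2.9q → q_m = 4.4574.
Price p_m = 60.5 − 5·4.4574 = 38.213; MC(q_m) = 3 + 2.9·4.4574 = 15.9265.
Competitive q* = 7.2785, so Δq = 2.8211; wedge = 38.213 − 15.9265 = 22.2865.
DWL = ½ × 2.8211 × 22.2865 = 31.44.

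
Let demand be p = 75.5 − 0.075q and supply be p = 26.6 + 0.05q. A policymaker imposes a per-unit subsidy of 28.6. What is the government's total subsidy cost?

17732

Competitive equilibrium: 75.5 − 0.075q = 26.6 + 0.05q → q* = 391.2, p* = 46.16.
The subsidy lowers effective supply by 28.6: p = 0.05q − 2.
New quantity: 75.5 − 0.075q = 0.05q − 2 → q' = 620.
Total subsidy cost = 28.6 × 620 = 17732.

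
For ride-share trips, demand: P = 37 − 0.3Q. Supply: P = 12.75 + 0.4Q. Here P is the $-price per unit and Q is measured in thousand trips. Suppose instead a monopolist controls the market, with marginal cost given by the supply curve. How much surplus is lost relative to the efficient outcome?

$37.80 thousand

Competitive equilibrium: 37 − 0.3Q = 12.75 + 0.4Q → Q* = 34.6429, P* = 26.6071.
Marginal revenue: MR = 37 − 0.6Q. Set MR = MC: 37 − 0.6Q = 12.75 + 0.4Q → Q_m = 24.25.
Price P_m = 37 − 0.3·24.25 = 29.725; MC(Q_m) = 12.75 + 0.4·24.25 = 22.45.
Competitive Q* = 34.6429, so ΔQ = 10.3929; wedge = 29.725 − 22.45 = 7.275.
Deadweight loss = ½ × 10.3929 × 7.275 = $37.80 thousand.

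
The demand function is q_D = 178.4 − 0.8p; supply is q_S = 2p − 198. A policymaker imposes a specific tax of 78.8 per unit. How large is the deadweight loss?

In inverse form: demand p = 223 − 1.25q, supply p = 99 + 0.5q.
Competitive equilibrium: 223 − 1.25q = 99 + 0.5q → q* = 70.85714, p* = 134.42857.
With the tax, the buyer price exceeds the seller price by 78.8: (223 − 1.25q) − (99 + 0.5q) = 78.8 → q' = 25.82857.
Δq = 70.85714 − 25.82857 = 45.02857; the wedge equals the tax, 78.8.
DWL = ½ × 45.02857 × 78.8 = 1774.13.

1774.13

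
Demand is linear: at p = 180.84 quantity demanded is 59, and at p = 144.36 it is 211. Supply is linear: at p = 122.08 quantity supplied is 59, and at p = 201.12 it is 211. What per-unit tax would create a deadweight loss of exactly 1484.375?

Demand slope = (144.36 − 180.84)/(211 − 59) = −0.24, so p = 195 − 0.24q.
Supply slope = (201.12 − 122.08)/(211 − 59) = 0.52, so p = 91.4 + 0.52q.
Competitive equilibrium: 195 − 0.24q = 91.4 + 0.52q → q* = 136.3158, p* = 162.2842.
A tax t gives Δq = t/0.76 and wedge t, so DWL = t²/1.52.
t²/1.52 = 1484.375 → t² = 2256.25 → t = 47.5.

47.5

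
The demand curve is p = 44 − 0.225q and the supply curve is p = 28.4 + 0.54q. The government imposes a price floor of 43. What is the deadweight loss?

97.28

Competitive equilibrium: 44 − 0.225q = 28.4 + 0.54q → q* = 20.3922, p* = 39.4118.
At the floor p = 43, quantity demanded = (44 − 43)/0.225 = 4.4444.
Sellers' marginal cost at q' = 4.4444: 28.4 + 0.54·4.4444 = 30.8.
Δq = 20.3922 − 4.4444 = 15.9478; wedge = 43 − 30.8 = 12.2.
Deadweight loss = ½ × 15.9478 × 12.2 = 97.28.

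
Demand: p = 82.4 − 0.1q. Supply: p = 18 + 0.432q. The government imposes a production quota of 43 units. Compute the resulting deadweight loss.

Competitive equilibrium: 82.4 − 0.1q = 18 + 0.432q → q* = 121.0526, p* = 70.2947.
At q = 43: demand price = 82.4 − 0.1·43 = 78.1; supply price = 18 + 0.432·43 = 36.576.
Δq = 121.0526 − 43 = 78.0526; wedge = 78.1 − 36.576 = 41.524.
Deadweight loss = ½ × 78.0526 × 41.524 = 1620.53.

1620.53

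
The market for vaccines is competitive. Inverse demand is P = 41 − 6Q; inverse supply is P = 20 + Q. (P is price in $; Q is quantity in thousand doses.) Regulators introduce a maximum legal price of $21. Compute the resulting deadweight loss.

Competitive equilibrium: 41 − 6Q = 20 + Q → Q* = 3, P* = 23.
At the ceiling P = 21, quantity supplied = (21 − 20)/1 = 1.
Willingness to pay at Q' = 1: 41 − 6·1 = 35.
ΔQ = 3 − 1 = 2; wedge = 35 − 21 = 14.
Welfare loss = ½ × 2 × 14 = $14 thousand.

$14 thousand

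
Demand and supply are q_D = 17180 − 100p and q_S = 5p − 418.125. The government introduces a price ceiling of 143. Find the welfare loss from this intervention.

1588.70

In inverse form: demand p = 171.8 − 0.01q, supply p = 83.625 + 0.2q.
Competitive equilibrium: 171.8 − 0.01q = 83.625 + 0.2q → q* = 419.881, p* = 167.6012.
At the ceiling p = 143, quantity supplied = (143 − 83.625)/0.2 = 296.875.
Willingness to pay at q' = 296.875: 171.8 − 0.01·296.875 = 168.8313.
Δq = 419.881 − 296.875 = 123.006; wedge = 168.8313 − 143 = 25.8313.
DWL = ½ × 123.006 × 25.8313 = 1588.70.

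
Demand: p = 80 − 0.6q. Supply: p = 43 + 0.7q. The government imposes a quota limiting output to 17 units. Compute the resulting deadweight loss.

85.39

Competitive equilibrium: 80 − 0.6q = 43 + 0.7q → q* = 28.4615, p* = 62.9231.
At q = 17: demand price = 80 − 0.6·17 = 69.8; supply price = 43 + 0.7·17 = 54.9.
Δq = 28.4615 − 17 = 11.4615; wedge = 69.8 − 54.9 = 14.9.
DWL = ½ × 11.4615 × 14.9 = 85.39.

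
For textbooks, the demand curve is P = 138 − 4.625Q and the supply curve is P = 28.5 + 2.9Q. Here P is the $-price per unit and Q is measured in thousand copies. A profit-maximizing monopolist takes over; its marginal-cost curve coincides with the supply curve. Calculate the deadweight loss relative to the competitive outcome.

Competitive equilibrium: 138 − 4.625Q = 28.5 + 2.9Q → Q* = 14.5515, P* = 70.6993.
Marginal revenue: MR = 138 − 9.25Q. Set MR = MC: 138 − 9.25Q = 28.5 + 2.9Q → Q_m = 9.0123.
Price P_m = 138 − 4.625·9.0123 = 96.3181; MC(Q_m) = 28.5 + 2.9·9.0123 = 54.6357.
Competitive Q* = 14.5515, so ΔQ = 5.5392; wedge = 96.3181 − 54.6357 = 41.6824.
DWL = ½ × 5.5392 × 41.6824 = $115.44 thousand.

$115.44 thousand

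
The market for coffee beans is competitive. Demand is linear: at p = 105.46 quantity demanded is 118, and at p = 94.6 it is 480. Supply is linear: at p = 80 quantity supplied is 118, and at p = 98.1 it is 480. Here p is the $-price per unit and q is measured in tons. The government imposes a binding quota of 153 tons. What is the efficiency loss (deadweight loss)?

$3209.22

Demand slope = (94.6 − 105.46)/(480 − 118) = −0.03, so p = 109 − 0.03q.
Supply slope = (98.1 − 80)/(480 − 118) = 0.05, so p = 74.1 + 0.05q.
Competitive equilibrium: 109 − 0.03q = 74.1 + 0.05q → q* = 436.25, p* = 95.9125.
At q = 153: demand price = 109 − 0.03·153 = 104.41; supply price = 74.1 + 0.05·153 = 81.75.
Δq = 436.25 − 153 = 283.25; wedge = 104.41 − 81.75 = 22.66.
The triangle = ½ × 283.25 × 22.66 = $3209.22.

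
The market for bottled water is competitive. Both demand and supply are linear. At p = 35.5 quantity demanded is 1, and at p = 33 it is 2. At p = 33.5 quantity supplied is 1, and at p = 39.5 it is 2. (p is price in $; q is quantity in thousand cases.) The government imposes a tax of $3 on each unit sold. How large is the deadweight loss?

Demand slope = (33 − 35.5)/(2 − 1) = −2.5, so p = 38 − 2.5q.
Supply slope = (39.5 − 33.5)/(2 − 1) = 6, so p = 27.5 + 6q.
Competitive equilibrium: 38 − 2.5q = 27.5 + 6q → q* = 1.2353, p* = 34.9118.
With the tax, the buyer price exceeds the seller price by 3: (38 − 2.5q) − (27.5 + 6q) = 3 → q' = 0.8824.
Δq = 1.2353 − 0.8824 = 0.3529; the wedge equals the tax, 3.
Welfare loss = ½ × 0.3529 × 3 = $0.53 thousand.

$0.53 thousand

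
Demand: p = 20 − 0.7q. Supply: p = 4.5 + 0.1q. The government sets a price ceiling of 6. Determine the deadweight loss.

7.66

Competitive equilibrium: 20 − 0.7q = 4.5 + 0.1q → q* = 19.375, p* = 6.4375.
At the ceiling p = 6, quantity supplied = (6 − 4.5)/0.1 = 15.
Willingness to pay at q' = 15: 20 − 0.7·15 = 9.5.
Δq = 19.375 − 15 = 4.375; wedge = 9.5 − 6 = 3.5.
The triangle = ½ × 4.375 × 3.5 = 7.66.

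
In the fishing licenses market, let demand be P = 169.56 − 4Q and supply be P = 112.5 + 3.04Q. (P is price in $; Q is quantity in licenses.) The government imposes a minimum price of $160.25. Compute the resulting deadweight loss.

$117.50

Competitive equilibrium: 169.56 − 4Q = 112.5 + 3.04Q → Q* = 8.1051, P* = 137.1395.
At the floor P = 160.25, quantity demanded = (169.56 − 160.25)/4 = 2.3275.
Sellers' marginal cost at Q' = 2.3275: 112.5 + 3.04·2.3275 = 119.5756.
ΔQ = 8.1051 − 2.3275 = 5.7776; wedge = 160.25 − 119.5756 = 40.6744.
Welfare loss = ½ × 5.7776 × 40.6744 = $117.50.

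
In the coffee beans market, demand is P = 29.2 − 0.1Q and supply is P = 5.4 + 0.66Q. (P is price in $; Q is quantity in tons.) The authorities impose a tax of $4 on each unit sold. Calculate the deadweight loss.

$10.53

Competitive equilibrium: 29.2 − 0.1Q = 5.4 + 0.66Q → Q* = 31.3158, P* = 26.0684.
With the tax, the buyer price exceeds the seller price by 4: (29.2 − 0.1Q) − (5.4 + 0.66Q) = 4 → Q' = 26.0526.
ΔQ = 31.3158 − 26.0526 = 5.2632; the wedge equals the tax, 4.
Welfare loss = ½ × 5.2632 × 4 = $10.53.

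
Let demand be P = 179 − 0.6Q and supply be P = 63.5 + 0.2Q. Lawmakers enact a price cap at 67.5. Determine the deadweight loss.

Competitive equilibrium: 179 − 0.6Q = 63.5 + 0.2Q → Q* = 144.375, P* = 92.375.
At the ceiling P = 67.5, quantity supplied = (67.5 − 63.5)/0.2 = 20.
Willingness to pay at Q' = 20: 179 − 0.6·20 = 167.
ΔQ = 144.375 − 20 = 124.375; wedge = 167 − 67.5 = 99.5.
Deadweight loss = ½ × 124.375 × 99.5 = 6187.66.

6187.66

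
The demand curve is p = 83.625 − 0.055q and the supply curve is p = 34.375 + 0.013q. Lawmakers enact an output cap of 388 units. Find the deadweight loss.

3844.51

Competitive equilibrium: 83.625 − 0.055q = 34.375 + 0.013q → q* = 724.2647, p* = 43.7904.
At q = 388: demand price = 83.625 − 0.055·388 = 62.285; supply price = 34.375 + 0.013·388 = 39.419.
Δq = 724.2647 − 388 = 336.2647; wedge = 62.285 − 39.419 = 22.866.
DWL = ½ × 336.2647 × 22.866 = 3844.51.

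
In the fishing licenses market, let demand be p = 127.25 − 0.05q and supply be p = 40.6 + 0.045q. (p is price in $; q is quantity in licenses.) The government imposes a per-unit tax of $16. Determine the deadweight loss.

$1347.37

Competitive equilibrium: 127.25 − 0.05q = 40.6 + 0.045q → q* = 912.1053, p* = 81.6447.
With the tax, the buyer price exceeds the seller price by 16: (127.25 − 0.05q) − (40.6 + 0.045q) = 16 → q' = 743.6842.
Δq = 912.1053 − 743.6842 = 168.4211; the wedge equals the tax, 16.
The triangle = ½ × 168.4211 × 16 = $1347.37.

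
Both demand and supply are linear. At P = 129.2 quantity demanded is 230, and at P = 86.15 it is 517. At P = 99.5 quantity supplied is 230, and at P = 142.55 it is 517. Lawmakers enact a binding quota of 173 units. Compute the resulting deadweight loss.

Demand slope = (86.15 − 129.2)/(517 − 230) = −0.15, so P = 163.7 − 0.15Q.
Supply slope = (142.55 − 99.5)/(517 − 230) = 0.15, so P = 65 + 0.15Q.
Competitive equilibrium: 163.7 − 0.15Q = 65 + 0.15Q → Q* = 329, P* = 114.35.
At Q = 173: demand price = 163.7 − 0.15·173 = 137.75; supply price = 65 + 0.15·173 = 90.95.
ΔQ = 329 − 173 = 156; wedge = 137.75 − 90.95 = 46.8.
Deadweight loss = ½ × 156 × 46.8 = 3650.40.

3650.40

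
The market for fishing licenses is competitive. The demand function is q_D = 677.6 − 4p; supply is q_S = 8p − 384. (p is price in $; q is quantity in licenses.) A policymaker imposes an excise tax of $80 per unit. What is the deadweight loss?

In inverse form: demand p = 169.4 − 0.25q, supply p = 48 + 0.125q.
Competitive equilibrium: 169.4 − 0.25q = 48 + 0.125q → q* = 323.7333, p* = 88.4667.
With the tax, the buyer price exceeds the seller price by 80: (169.4 − 0.25q) − (48 + 0.125q) = 80 → q' = 110.4.
Δq = 323.7333 − 110.4 = 213.3333; the wedge equals the tax, 80.
The triangle = ½ × 213.3333 × 80 = $8533.33.

$8533.33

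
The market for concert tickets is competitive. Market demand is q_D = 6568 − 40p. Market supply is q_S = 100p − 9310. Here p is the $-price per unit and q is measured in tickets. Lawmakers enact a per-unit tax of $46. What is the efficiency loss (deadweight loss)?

$30228.57

In inverse form: demand p = 164.2 − 0.025q, supply p = 93.1 + 0.01q.
Competitive equilibrium: 164.2 − 0.025q = 93.1 + 0.01q → q* = 2031.4286, p* = 113.4143.
With the tax, the buyer price exceeds the seller price by 46: (164.2 − 0.025q) − (93.1 + 0.01q) = 46 → q' = 717.1429.
Δq = 2031.4286 − 717.1429 = 1314.2857; the wedge equals the tax, 46.
Deadweight loss = ½ × 1314.2857 × 46 = $30228.57.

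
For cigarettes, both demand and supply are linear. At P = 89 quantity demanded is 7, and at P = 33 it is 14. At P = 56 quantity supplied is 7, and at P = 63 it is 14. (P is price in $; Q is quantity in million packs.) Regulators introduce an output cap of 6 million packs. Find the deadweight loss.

$98 million

Demand slope = (33 − 89)/(14 − 7) = −8, so P = 145 − 8Q.
Supply slope = (63 − 56)/(14 − 7) = 1, so P = 49 + Q.
Competitive equilibrium: 145 − 8Q = 49 + Q → Q* = 10.6667, P* = 59.6667.
At Q = 6: demand price = 145 − 8·6 = 97; supply price = 49 + 1·6 = 55.
ΔQ = 10.6667 − 6 = 4.6667; wedge = 97 − 55 = 42.
The triangle = ½ × 4.6667 × 42 = $98 million.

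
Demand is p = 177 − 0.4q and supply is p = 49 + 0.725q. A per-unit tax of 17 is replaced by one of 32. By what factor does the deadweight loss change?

Competitive equilibrium: 177 − 0.4q = 49 + 0.725q → q* = 113.7778, p* = 131.4889.
For a per-unit tax t: Δq = t/1.125, so DWL = ½·t·(t/1.125) = t²/2.25.
At t = 17: DWL = 128.444. At t = 32: DWL = 455.111.
Ratio = (32/17)² = 3.543.

3.543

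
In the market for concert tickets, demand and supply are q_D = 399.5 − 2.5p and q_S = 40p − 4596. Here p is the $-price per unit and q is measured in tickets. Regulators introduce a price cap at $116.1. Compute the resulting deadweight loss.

In inverse form: demand p = 159.8 − 0.4q, supply p = 114.9 + 0.025q.
Competitive equilibrium: 159.8 − 0.4q = 114.9 + 0.025q → q* = 105.6471, p* = 117.5412.
At the ceiling p = 116.1, quantity supplied = (116.1 − 114.9)/0.025 = 48.
Willingness to pay at q' = 48: 159.8 − 0.4·48 = 140.6.
Δq = 105.6471 − 48 = 57.6471; wedge = 140.6 − 116.1 = 24.5.
Welfare loss = ½ × 57.6471 × 24.5 = $706.18.

$706.18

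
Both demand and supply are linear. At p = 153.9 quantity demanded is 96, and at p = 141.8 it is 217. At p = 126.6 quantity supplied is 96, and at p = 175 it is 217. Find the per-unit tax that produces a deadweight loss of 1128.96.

33.6

Demand slope = (141.8 − 153.9)/(217 − 96) = −0.1, so p = 163.5 − 0.1q.
Supply slope = (175 − 126.6)/(217 − 96) = 0.4, so p = 88.2 + 0.4q.
Competitive equilibrium: 163.5 − 0.1q = 88.2 + 0.4q → q* = 150.6, p* = 148.44.
A tax t gives Δq = t/0.5 and wedge t, so DWL = t²/1.
t²/1 = 1128.96 → t² = 1128.96 → t = 33.6.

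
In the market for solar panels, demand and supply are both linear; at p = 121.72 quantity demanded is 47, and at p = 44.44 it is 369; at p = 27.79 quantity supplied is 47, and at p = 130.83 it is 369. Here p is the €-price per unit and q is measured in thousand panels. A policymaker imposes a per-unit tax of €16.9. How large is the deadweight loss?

€255.01 thousand

Demand slope = (44.44 − 121.72)/(369 − 47) = −0.24, so p = 133 − 0.24q.
Supply slope = (130.83 − 27.79)/(369 − 47) = 0.32, so p = 12.75 + 0.32q.
Competitive equilibrium: 133 − 0.24q = 12.75 + 0.32q → q* = 214.7321, p* = 81.4643.
With the tax, the buyer price exceeds the seller price by 16.9: (133 − 0.24q) − (12.75 + 0.32q) = 16.9 → q' = 184.5536.
Δq = 214.7321 − 184.5536 = 30.1785; the wedge equals the tax, 16.9.
Deadweight loss = ½ × 30.1785 × 16.9 = €255.01 thousand.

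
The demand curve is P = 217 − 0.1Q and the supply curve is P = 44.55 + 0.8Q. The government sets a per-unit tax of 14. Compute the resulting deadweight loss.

Competitive equilibrium: 217 − 0.1Q = 44.55 + 0.8Q → Q* = 191.6111, P* = 197.8389.
With the tax, the buyer price exceeds the seller price by 14: (217 − 0.1Q) − (44.55 + 0.8Q) = 14 → Q' = 176.0556.
ΔQ = 191.6111 − 176.0556 = 15.5555; the wedge equals the tax, 14.
The triangle = ½ × 15.5555 × 14 = 108.89.

108.89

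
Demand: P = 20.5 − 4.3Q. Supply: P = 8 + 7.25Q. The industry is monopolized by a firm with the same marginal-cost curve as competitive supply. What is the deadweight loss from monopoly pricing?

Competitive equilibrium: 20.5 − 4.3Q = 8 + 7.25Q → Q* = 1.0823, P* = 15.8463.
Marginal revenue: MR = 20.5 − 8.6Q. Set MR = MC: 20.5 − 8.6Q = 8 + 7.25Q → Q_m = 0.7886.
Price P_m = 20.5 − 4.3·0.7886 = 17.109; MC(Q_m) = 8 + 7.25·0.7886 = 13.7174.
Competitive Q* = 1.0823, so ΔQ = 0.2937; wedge = 17.109 − 13.7174 = 3.3916.
Welfare loss = ½ × 0.2937 × 3.3916 = 0.50.

0.50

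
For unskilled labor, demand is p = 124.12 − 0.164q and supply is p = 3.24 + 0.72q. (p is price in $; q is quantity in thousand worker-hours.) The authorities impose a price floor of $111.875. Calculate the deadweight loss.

$1703.30 thousand

Competitive equilibrium: 124.12 − 0.164q = 3.24 + 0.72q → q* = 136.7421, p* = 101.6943.
At the floor p = 111.875, quantity demanded = (124.12 − 111.875)/0.164 = 74.6646.
Sellers' marginal cost at q' = 74.6646: 3.24 + 0.72·74.6646 = 56.9985.
Δq = 136.7421 − 74.6646 = 62.0775; wedge = 111.875 − 56.9985 = 54.8765.
Welfare loss = ½ × 62.0775 × 54.8765 = $1703.30 thousand.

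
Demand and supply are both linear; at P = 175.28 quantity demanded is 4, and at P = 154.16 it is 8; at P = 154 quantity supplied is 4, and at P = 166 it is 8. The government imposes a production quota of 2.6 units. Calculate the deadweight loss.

Demand slope = (154.16 − 175.28)/(8 − 4) = −5.28, so P = 196.4 − 5.28Q.
Supply slope = (166 − 154)/(8 − 4) = 3, so P = 142 + 3Q.
Competitive equilibrium: 196.4 − 5.28Q = 142 + 3Q → Q* = 6.57, P* = 161.7101.
At Q = 2.6: demand price = 196.4 − 5.28·2.6 = 182.672; supply price = 142 + 3·2.6 = 149.8.
ΔQ = 6.57 − 2.6 = 3.97; wedge = 182.672 − 149.8 = 32.872.
DWL = ½ × 3.97 × 32.872 = 65.25.

65.25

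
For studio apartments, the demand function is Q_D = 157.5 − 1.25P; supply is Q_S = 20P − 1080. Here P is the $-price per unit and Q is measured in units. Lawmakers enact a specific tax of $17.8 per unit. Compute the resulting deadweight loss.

$186.38

In inverse form: demand P = 126 − 0.8Q, supply P = 54 + 0.05Q.
Competitive equilibrium: 126 − 0.8Q = 54 + 0.05Q → Q* = 84.7059, P* = 58.2353.
With the tax, the buyer price exceeds the seller price by 17.8: (126 − 0.8Q) − (54 + 0.05Q) = 17.8 → Q' = 63.7647.
ΔQ = 84.7059 − 63.7647 = 20.9412; the wedge equals the tax, 17.8.
DWL = ½ × 20.9412 × 17.8 = $186.38.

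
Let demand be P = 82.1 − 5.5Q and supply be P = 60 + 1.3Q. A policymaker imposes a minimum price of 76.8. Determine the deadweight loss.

Competitive equilibrium: 82.1 − 5.5Q = 60 + 1.3Q → Q* = 3.25, P* = 64.225.
At the floor P = 76.8, quantity demanded = (82.1 − 76.8)/5.5 = 0.9636.
Sellers' marginal cost at Q' = 0.9636: 60 + 1.3·0.9636 = 61.2527.
ΔQ = 3.25 − 0.9636 = 2.2864; wedge = 76.8 − 61.2527 = 15.5473.
Welfare loss = ½ × 2.2864 × 15.5473 = 17.77.

17.77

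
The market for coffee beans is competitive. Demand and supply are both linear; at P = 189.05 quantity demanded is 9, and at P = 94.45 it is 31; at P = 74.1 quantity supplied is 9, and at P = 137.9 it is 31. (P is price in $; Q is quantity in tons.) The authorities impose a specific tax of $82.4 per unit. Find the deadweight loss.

$471.51

Demand slope = (94.45 − 189.05)/(31 − 9) = −4.3, so P = 227.75 − 4.3Q.
Supply slope = (137.9 − 74.1)/(31 − 9) = 2.9, so P = 48 + 2.9Q.
Competitive equilibrium: 227.75 − 4.3Q = 48 + 2.9Q → Q* = 24.9653, P* = 120.3993.
With the tax, the buyer price exceeds the seller price by 82.4: (227.75 − 4.3Q) − (48 + 2.9Q) = 82.4 → Q' = 13.5208.
ΔQ = 24.9653 − 13.5208 = 11.4445; the wedge equals the tax, 82.4.
Deadweight loss = ½ × 11.4445 × 82.4 = $471.51.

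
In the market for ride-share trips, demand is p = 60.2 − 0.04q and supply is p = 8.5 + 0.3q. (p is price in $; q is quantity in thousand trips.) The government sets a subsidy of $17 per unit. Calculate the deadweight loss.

Competitive equilibrium: 60.2 − 0.04q = 8.5 + 0.3q → q* = 152.0588, p* = 54.1176.
The subsidy lowers effective supply by 17: p = 0.3q − 8.5.
New quantity: 60.2 − 0.04q = 0.3q − 8.5 → q' = 202.0588.
Overproduction Δq = 202.0588 − 152.0588 = 50; wedge = subsidy = 17.
DWL = ½ × 50 × 17 = $425 thousand.

$425 thousand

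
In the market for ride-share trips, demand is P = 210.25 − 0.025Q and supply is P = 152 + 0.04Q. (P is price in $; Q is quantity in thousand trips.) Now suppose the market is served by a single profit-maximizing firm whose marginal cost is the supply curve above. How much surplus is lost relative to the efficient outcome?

Competitive equilibrium: 210.25 − 0.025Q = 152 + 0.04Q → Q* = 896.15385, P* = 187.84615.
Marginal revenue: MR = 210.25 − 0.05Q. Set MR = MC: 210.25 − 0.05Q = 152 + 0.04Q → Q_m = 647.22222.
Price P_m = 210.25 − 0.025·647.22222 = 194.06944; MC(Q_m) = 152 + 0.04·647.22222 = 177.88889.
Competitive Q* = 896.15385, so ΔQ = 248.93163; wedge = 194.06944 − 177.88889 = 16.18055.
DWL = ½ × 248.93163 × 16.18055 = $2013.93 thousand.

$2013.93 thousand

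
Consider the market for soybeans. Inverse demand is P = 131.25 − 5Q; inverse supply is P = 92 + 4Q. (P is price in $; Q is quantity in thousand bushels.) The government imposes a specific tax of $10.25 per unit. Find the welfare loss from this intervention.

$5.84 thousand

Competitive equilibrium: 131.25 − 5Q = 92 + 4Q → Q* = 4.3611, P* = 109.4444.
With the tax, the buyer price exceeds the seller price by 10.25: (131.25 − 5Q) − (92 + 4Q) = 10.25 → Q' = 3.2222.
ΔQ = 4.3611 − 3.2222 = 1.1389; the wedge equals the tax, 10.25.
DWL = ½ × 1.1389 × 10.25 = $5.84 thousand.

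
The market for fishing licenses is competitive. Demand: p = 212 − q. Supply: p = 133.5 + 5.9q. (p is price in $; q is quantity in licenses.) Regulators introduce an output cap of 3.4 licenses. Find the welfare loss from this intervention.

$219.52

Competitive equilibrium: 212 − q = 133.5 + 5.9q → q* = 11.3768, p* = 200.6232.
At q = 3.4: demand price = 212 − 1·3.4 = 208.6; supply price = 133.5 + 5.9·3.4 = 153.56.
Δq = 11.3768 − 3.4 = 7.9768; wedge = 208.6 − 153.56 = 55.04.
DWL = ½ × 7.9768 × 55.04 = $219.52.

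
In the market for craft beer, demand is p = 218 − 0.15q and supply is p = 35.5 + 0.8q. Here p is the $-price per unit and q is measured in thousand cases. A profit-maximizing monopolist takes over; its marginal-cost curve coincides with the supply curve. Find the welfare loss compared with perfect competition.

$325.96 thousand

Competitive equilibrium: 218 − 0.15q = 35.5 + 0.8q → q* = 192.1053, p* = 189.1842.
Marginal revenue: MR = 218 − 0.3q. Set MR = MC: 218 − 0.3q = 35.5 + 0.8q → q_m = 165.9091.
Price p_m = 218 − 0.15·165.9091 = 193.1136; MC(q_m) = 35.5 + 0.8·165.9091 = 168.2273.
Competitive q* = 192.1053, so Δq = 26.1962; wedge = 193.1136 − 168.2273 = 24.8863.
Welfare loss = ½ × 26.1962 × 24.8863 = $325.96 thousand.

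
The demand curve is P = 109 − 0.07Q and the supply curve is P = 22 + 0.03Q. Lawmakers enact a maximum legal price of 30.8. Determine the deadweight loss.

Competitive equilibrium: 109 − 0.07Q = 22 + 0.03Q → Q* = 870, P* = 48.1.
At the ceiling P = 30.8, quantity supplied = (30.8 − 22)/0.03 = 293.33333.
Willingness to pay at Q' = 293.33333: 109 − 0.07·293.33333 = 88.46667.
ΔQ = 870 − 293.33333 = 576.66667; wedge = 88.46667 − 30.8 = 57.66667.
DWL = ½ × 576.66667 × 57.66667 = 16627.22.

16627.22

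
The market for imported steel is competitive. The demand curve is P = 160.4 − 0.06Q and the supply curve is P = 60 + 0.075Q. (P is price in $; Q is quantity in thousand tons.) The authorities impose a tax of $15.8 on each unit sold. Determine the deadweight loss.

Competitive equilibrium: 160.4 − 0.06Q = 60 + 0.075Q → Q* = 743.7037, P* = 115.7778.
With the tax, the buyer price exceeds the seller price by 15.8: (160.4 − 0.06Q) − (60 + 0.075Q) = 15.8 → Q' = 626.6667.
ΔQ = 743.7037 − 626.6667 = 117.037; the wedge equals the tax, 15.8.
Welfare loss = ½ × 117.037 × 15.8 = $924.59 thousand.

$924.59 thousand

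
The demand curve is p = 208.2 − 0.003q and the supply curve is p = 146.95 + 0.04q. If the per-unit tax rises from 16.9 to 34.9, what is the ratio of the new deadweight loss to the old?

Competitive equilibrium: 208.2 − 0.003q = 146.95 + 0.04q → q* = 1424.4186, p* = 203.9267.
For a per-unit tax t: Δq = t/0.043, so DWL = ½·t·(t/0.043) = t²/0.086.
At t = 16.9: DWL = 3321.047. At t = 34.9: DWL = 14162.907.
Ratio = (34.9/16.9)² = 4.265.

4.265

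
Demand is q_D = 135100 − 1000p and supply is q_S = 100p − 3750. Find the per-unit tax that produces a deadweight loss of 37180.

In inverse form: demand p = 135.1 − 0.001q, supply p = 37.5 + 0.01q.
Competitive equilibrium: 135.1 − 0.001q = 37.5 + 0.01q → q* = 8872.7273, p* = 126.2273.
A tax t gives Δq = t/0.011 and wedge t, so DWL = t²/0.022.
t²/0.022 = 37180 → t² = 817.96 → t = 28.6.

28.6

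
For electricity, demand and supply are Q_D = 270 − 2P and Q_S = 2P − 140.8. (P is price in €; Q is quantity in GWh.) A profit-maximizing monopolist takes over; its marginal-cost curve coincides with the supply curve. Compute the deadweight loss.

€231.84

In inverse form: demand P = 135 − 0.5Q, supply P = 70.4 + 0.5Q.
Competitive equilibrium: 135 − 0.5Q = 70.4 + 0.5Q → Q* = 64.6, P* = 102.7.
Marginal revenue: MR = 135 − Q. Set MR = MC: 135 − Q = 70.4 + 0.5Q → Q_m = 43.0667.
Price P_m = 135 − 0.5·43.0667 = 113.4667; MC(Q_m) = 70.4 + 0.5·43.0667 = 91.9334.
Competitive Q* = 64.6, so ΔQ = 21.5333; wedge = 113.4667 − 91.9334 = 21.5333.
DWL = ½ × 21.5333 × 21.5333 = €231.84.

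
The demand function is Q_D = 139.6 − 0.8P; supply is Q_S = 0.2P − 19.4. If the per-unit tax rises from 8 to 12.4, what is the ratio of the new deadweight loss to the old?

In inverse form: demand P = 174.5 − 1.25Q, supply P = 97 + 5Q.
Competitive equilibrium: 174.5 − 1.25Q = 97 + 5Q → Q* = 12.4, P* = 159.
For a per-unit tax t: ΔQ = t/6.25, so DWL = ½·t·(t/6.25) = t²/12.5.
At t = 8: DWL = 5.12. At t = 12.4: DWL = 12.3008.
Ratio = (12.4/8)² = 2.4025.

2.4025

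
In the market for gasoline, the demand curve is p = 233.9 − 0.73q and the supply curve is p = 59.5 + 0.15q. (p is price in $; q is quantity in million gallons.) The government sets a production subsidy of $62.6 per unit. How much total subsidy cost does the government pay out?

$16859.32 million

Competitive equilibrium: 233.9 − 0.73q = 59.5 + 0.15q → q* = 198.1818, p* = 89.2273.
The subsidy lowers effective supply by 62.6: p = 0.15q − 3.1.
New quantity: 233.9 − 0.73q = 0.15q − 3.1 → q' = 269.3182.
Total subsidy cost = 62.6 × 269.3182 = $16859.32 million.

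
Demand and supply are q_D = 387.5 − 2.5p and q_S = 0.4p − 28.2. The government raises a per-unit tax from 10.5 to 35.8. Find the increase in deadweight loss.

In inverse form: demand p = 155 − 0.4q, supply p = 70.5 + 2.5q.
Competitive equilibrium: 155 − 0.4q = 70.5 + 2.5q → q* = 29.1379, p* = 143.3448.
For a per-unit tax t: Δq = t/2.9, so DWL = ½·t·(t/2.9) = t²/5.8.
At t = 10.5: DWL = 19.009. At t = 35.8: DWL = 220.972.
Increase = 220.972 − 19.009 = 201.96.

201.96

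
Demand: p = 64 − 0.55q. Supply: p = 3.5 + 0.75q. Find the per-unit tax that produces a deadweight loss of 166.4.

Competitive equilibrium: 64 − 0.55q = 3.5 + 0.75q → q* = 46.5385, p* = 38.4038.
A tax t gives Δq = t/1.3 and wedge t, so DWL = t²/2.6.
t²/2.6 = 166.4 → t² = 432.64 → t = 20.8.

20.8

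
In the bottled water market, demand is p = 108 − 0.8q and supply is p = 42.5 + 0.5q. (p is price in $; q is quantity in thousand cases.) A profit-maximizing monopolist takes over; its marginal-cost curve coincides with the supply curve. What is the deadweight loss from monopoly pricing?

Competitive equilibrium: 108 − 0.8q = 42.5 + 0.5q → q* = 50.3846, p* = 67.6923.
Marginal revenue: MR = 108 − 1.6q. Set MR = MC: 108 − 1.6q = 42.5 + 0.5q → q_m = 31.1905.
Price p_m = 108 − 0.8·31.1905 = 83.0476; MC(q_m) = 42.5 + 0.5·31.1905 = 58.0953.
Competitive q* = 50.3846, so Δq = 19.1941; wedge = 83.0476 − 58.0953 = 24.9523.
Welfare loss = ½ × 19.1941 × 24.9523 = $239.47 thousand.

$239.47 thousand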